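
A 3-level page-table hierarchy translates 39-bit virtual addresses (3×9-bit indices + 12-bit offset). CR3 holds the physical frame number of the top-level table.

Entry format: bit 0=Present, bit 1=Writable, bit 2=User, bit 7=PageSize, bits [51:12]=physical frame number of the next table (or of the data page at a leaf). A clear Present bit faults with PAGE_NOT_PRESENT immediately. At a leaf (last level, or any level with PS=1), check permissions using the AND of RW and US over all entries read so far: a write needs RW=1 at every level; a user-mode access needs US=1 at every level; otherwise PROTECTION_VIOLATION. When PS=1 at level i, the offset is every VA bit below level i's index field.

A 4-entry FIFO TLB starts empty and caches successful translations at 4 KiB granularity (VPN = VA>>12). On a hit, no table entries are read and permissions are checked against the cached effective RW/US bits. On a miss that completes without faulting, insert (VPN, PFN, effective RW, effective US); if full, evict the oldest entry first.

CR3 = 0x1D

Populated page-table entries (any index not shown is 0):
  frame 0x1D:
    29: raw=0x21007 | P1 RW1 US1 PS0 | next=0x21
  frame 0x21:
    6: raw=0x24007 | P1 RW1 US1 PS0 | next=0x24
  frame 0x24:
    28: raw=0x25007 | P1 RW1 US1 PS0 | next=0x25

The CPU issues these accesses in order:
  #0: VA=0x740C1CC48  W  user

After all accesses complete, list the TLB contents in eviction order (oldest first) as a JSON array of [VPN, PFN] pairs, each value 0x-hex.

Trace:
#0 VA=0x740C1CC48 (w,user):
  L0 @0x1D[29] → 0x21007  P=1,RW=1,US=1,PS=0
  L1 @0x21[6] → 0x24007  P=1,RW=1,US=1,PS=0
  L2 @0x24[28] → 0x25007  P=1,RW=1,US=1,PS=0
  → PA=0x25C48  (3 entries read)

TLB: [["0x740C1C", "0x25"]]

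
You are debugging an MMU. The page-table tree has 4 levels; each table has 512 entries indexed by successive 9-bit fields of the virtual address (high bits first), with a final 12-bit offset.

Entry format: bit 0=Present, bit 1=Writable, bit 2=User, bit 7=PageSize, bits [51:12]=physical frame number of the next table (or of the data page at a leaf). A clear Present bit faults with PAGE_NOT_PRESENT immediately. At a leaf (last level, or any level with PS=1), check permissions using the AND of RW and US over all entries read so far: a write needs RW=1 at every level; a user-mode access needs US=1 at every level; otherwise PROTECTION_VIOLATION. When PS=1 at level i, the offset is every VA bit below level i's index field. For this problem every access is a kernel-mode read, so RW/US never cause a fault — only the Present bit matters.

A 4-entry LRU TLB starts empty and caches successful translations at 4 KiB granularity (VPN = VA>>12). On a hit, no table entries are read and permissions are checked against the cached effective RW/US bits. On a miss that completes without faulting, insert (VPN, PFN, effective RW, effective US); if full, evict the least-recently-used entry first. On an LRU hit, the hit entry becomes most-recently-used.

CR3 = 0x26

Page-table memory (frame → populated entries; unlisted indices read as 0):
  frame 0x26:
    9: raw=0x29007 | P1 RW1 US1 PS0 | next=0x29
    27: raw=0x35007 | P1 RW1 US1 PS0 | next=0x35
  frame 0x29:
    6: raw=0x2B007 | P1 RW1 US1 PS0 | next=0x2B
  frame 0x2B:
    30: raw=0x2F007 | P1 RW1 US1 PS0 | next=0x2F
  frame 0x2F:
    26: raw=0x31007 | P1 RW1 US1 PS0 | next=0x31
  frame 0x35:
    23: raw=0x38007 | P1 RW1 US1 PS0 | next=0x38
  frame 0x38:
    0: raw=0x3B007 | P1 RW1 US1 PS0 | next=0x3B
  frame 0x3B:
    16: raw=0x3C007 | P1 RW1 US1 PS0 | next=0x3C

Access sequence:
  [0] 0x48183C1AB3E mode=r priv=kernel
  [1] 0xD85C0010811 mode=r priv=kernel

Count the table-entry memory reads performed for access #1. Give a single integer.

Trace:
#0 VA=0x48183C1AB3E (r,kernel):
  L0 @0x26[9] → 0x29007  P=1,RW=1,US=1,PS=0
  L1 @0x29[6] → 0x2B007  P=1,RW=1,US=1,PS=0
  L2 @0x2B[30] → 0x2F007  P=1,RW=1,US=1,PS=0
  L3 @0x2F[26] → 0x31007  P=1,RW=1,US=1,PS=0
  ✓ 0x31B3E  — 4 lookups
#1 VA=0xD85C0010811 (r,kernel):
  L0 @0x26[27] → 0x35007  P=1,RW=1,US=1,PS=0
  L1 @0x35[23] → 0x38007  P=1,RW=1,US=1,PS=0
  L2 @0x38[0] → 0x3B007  P=1,RW=1,US=1,PS=0
  L3 @0x3B[16] → 0x3C007  P=1,RW=1,US=1,PS=0
  ✓ 0x3C811  — 4 lookups

Entries read for #1: 4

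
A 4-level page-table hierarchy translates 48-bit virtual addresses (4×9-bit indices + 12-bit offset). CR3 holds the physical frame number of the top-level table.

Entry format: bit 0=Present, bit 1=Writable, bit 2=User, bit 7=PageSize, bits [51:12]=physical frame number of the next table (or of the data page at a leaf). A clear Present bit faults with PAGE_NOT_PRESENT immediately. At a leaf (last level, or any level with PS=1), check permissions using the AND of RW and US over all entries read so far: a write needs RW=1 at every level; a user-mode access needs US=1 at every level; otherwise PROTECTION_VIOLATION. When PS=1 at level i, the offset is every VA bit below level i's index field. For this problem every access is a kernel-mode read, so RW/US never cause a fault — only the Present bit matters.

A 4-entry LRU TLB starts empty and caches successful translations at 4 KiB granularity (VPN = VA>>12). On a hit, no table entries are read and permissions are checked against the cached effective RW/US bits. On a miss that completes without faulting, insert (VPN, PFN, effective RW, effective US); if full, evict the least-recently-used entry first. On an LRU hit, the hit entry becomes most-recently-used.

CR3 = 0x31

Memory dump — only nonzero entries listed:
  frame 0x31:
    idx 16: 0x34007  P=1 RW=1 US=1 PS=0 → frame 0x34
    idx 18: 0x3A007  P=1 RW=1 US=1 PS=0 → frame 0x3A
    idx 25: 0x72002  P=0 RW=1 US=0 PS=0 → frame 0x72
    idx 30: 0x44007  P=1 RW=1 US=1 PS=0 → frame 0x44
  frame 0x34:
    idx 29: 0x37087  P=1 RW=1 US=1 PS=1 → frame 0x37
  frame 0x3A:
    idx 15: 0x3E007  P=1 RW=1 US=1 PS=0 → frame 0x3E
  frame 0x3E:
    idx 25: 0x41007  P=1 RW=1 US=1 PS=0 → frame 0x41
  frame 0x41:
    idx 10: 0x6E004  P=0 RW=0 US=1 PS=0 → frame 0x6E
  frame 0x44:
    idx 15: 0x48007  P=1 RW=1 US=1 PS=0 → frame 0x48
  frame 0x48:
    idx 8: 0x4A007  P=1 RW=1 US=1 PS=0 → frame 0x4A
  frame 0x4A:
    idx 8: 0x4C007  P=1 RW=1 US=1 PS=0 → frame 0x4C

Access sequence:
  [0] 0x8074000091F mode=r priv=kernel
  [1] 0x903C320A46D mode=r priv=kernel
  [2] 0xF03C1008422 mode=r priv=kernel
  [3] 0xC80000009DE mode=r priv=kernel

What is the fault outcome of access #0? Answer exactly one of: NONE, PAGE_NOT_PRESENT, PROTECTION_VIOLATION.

Per-access translation:
#0 VA=0x8074000091F (r,kernel):
  L0: frame=0x31 idx=16 entry=0x34007 [P=1 RW=1 US=1 PS=0]
  L1: frame=0x34 idx=29 entry=0x37087 [P=1 RW=1 US=1 PS=1]
  ✓ 0x3791F (huge @L1)  — 2 lookups
#1 VA=0x903C320A46D (r,kernel):
  L0: frame=0x31 idx=18 entry=0x3A007 [P=1 RW=1 US=1 PS=0]
  L1: frame=0x3A idx=15 entry=0x3E007 [P=1 RW=1 US=1 PS=0]
  L2: frame=0x3E idx=25 entry=0x41007 [P=1 RW=1 US=1 PS=0]
  L3: frame=0x41 idx=10 entry=0x6E004 [P=0 RW=0 US=1 PS=0]
  ✗ PAGE_NOT_PRESENT  [4 reads]
#2 VA=0xF03C1008422 (r,kernel):
  L0: frame=0x31 idx=30 entry=0x44007 [P=1 RW=1 US=1 PS=0]
  L1: frame=0x44 idx=15 entry=0x48007 [P=1 RW=1 US=1 PS=0]
  L2: frame=0x48 idx=8 entry=0x4A007 [P=1 RW=1 US=1 PS=0]
  L3: frame=0x4A idx=8 entry=0x4C007 [P=1 RW=1 US=1 PS=0]
  ✓ 0x4C422  — 4 lookups
#3 VA=0xC80000009DE (r,kernel):
  L0: frame=0x31 idx=25 entry=0x72002 [P=0 RW=1 US=0 PS=0]
  ✗ PAGE_NOT_PRESENT  [1 reads]

Access #0 fault: NONE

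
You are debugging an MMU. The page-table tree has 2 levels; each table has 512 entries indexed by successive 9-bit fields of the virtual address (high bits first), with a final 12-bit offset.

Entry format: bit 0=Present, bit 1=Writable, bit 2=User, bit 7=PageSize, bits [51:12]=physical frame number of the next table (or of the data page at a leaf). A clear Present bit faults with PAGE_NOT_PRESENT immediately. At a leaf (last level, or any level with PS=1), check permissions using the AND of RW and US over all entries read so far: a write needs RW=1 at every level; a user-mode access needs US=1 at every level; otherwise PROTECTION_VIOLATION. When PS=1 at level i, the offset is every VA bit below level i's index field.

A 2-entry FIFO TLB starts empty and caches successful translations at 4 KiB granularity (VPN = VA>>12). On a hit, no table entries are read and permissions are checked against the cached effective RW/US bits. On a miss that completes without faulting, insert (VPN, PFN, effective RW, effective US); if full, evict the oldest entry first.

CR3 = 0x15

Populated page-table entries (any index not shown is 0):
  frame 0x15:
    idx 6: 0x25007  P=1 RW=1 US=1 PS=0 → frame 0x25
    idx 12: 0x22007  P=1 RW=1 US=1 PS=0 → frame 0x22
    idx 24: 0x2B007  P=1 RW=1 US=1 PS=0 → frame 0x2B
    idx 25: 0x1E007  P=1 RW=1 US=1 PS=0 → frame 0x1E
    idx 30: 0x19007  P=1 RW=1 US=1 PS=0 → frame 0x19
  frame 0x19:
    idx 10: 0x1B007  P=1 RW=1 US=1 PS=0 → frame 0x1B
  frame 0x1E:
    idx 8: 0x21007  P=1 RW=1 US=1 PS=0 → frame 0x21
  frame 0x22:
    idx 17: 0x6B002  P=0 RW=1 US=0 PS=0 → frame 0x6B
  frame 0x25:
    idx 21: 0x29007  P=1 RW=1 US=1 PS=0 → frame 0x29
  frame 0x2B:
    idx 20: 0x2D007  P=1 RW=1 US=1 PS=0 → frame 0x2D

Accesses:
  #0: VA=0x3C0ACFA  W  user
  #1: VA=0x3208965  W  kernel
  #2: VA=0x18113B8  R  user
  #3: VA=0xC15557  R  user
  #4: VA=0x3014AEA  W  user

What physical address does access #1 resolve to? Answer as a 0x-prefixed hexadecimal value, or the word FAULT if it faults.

Trace:
#0 VA=0x3C0ACFA (w,user):
  L0 @0x15[30] → 0x19007  P=1,RW=1,US=1,PS=0
  L1 @0x19[10] → 0x1B007  P=1,RW=1,US=1,PS=0
  → PA=0x1BCFA  (2 entries read)
#1 VA=0x3208965 (w,kernel):
  L0 @0x15[25] → 0x1E007  P=1,RW=1,US=1,PS=0
  L1 @0x1E[8] → 0x21007  P=1,RW=1,US=1,PS=0
  → PA=0x21965  (2 entries read)
#2 VA=0x18113B8 (r,user):
  L0 @0x15[12] → 0x22007  P=1,RW=1,US=1,PS=0
  L1 @0x22[17] → 0x6B002  P=0,RW=1,US=0,PS=0
  ✗ PAGE_NOT_PRESENT  [2 reads]
#3 VA=0xC15557 (r,user):
  L0 @0x15[6] → 0x25007  P=1,RW=1,US=1,PS=0
  L1 @0x25[21] → 0x29007  P=1,RW=1,US=1,PS=0
  → PA=0x29557  (2 entries read)
#4 VA=0x3014AEA (w,user):
  L0 @0x15[24] → 0x2B007  P=1,RW=1,US=1,PS=0
  L1 @0x2B[20] → 0x2D007  P=1,RW=1,US=1,PS=0
  → PA=0x2DAEA  (2 entries read)

Access #1 PA: 0x21965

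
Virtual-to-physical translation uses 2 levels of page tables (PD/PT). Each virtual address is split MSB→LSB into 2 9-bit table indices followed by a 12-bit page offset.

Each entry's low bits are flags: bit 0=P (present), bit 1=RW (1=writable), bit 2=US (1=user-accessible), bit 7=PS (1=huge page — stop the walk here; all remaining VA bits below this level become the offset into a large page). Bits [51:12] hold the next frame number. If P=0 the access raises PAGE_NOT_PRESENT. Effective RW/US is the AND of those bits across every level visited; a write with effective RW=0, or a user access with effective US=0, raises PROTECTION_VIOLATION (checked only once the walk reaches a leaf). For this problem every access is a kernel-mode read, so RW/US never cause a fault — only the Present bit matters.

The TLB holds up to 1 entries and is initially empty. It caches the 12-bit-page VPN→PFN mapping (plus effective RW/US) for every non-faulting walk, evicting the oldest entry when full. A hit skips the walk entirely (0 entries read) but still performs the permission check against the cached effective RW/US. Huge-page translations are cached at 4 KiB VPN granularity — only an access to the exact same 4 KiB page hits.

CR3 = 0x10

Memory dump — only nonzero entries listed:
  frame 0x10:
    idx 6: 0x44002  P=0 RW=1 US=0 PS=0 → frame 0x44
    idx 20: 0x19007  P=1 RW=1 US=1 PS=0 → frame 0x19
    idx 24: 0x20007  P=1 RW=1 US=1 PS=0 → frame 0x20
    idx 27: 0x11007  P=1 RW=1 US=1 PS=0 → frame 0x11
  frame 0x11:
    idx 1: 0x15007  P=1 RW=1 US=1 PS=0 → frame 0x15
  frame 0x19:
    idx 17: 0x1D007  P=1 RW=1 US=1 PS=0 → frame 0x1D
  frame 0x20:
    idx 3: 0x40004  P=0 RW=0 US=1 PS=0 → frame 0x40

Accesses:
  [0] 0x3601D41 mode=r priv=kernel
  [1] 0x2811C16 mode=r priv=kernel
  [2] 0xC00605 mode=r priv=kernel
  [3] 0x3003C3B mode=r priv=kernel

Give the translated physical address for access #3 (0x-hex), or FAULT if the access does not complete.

Trace:
#0 VA=0x3601D41 (r,kernel):
  L0 @0x10[27] → 0x11007  P=1,RW=1,US=1,PS=0
  L1 @0x11[1] → 0x15007  P=1,RW=1,US=1,PS=0
  ✓ 0x15D41  — 2 lookups
#1 VA=0x2811C16 (r,kernel):
  L0 @0x10[20] → 0x19007  P=1,RW=1,US=1,PS=0
  L1 @0x19[17] → 0x1D007  P=1,RW=1,US=1,PS=0
  ✓ 0x1DC16  — 2 lookups
#2 VA=0xC00605 (r,kernel):
  L0 @0x10[6] → 0x44002  P=0,RW=1,US=0,PS=0
  ⇒ fault: PAGE_NOT_PRESENT  — 1 lookups
#3 VA=0x3003C3B (r,kernel):
  L0 @0x10[24] → 0x20007  P=1,RW=1,US=1,PS=0
  L1 @0x20[3] → 0x40004  P=0,RW=0,US=1,PS=0
  ⇒ fault: PAGE_NOT_PRESENT  — 2 lookups

Access #3 PA: FAULT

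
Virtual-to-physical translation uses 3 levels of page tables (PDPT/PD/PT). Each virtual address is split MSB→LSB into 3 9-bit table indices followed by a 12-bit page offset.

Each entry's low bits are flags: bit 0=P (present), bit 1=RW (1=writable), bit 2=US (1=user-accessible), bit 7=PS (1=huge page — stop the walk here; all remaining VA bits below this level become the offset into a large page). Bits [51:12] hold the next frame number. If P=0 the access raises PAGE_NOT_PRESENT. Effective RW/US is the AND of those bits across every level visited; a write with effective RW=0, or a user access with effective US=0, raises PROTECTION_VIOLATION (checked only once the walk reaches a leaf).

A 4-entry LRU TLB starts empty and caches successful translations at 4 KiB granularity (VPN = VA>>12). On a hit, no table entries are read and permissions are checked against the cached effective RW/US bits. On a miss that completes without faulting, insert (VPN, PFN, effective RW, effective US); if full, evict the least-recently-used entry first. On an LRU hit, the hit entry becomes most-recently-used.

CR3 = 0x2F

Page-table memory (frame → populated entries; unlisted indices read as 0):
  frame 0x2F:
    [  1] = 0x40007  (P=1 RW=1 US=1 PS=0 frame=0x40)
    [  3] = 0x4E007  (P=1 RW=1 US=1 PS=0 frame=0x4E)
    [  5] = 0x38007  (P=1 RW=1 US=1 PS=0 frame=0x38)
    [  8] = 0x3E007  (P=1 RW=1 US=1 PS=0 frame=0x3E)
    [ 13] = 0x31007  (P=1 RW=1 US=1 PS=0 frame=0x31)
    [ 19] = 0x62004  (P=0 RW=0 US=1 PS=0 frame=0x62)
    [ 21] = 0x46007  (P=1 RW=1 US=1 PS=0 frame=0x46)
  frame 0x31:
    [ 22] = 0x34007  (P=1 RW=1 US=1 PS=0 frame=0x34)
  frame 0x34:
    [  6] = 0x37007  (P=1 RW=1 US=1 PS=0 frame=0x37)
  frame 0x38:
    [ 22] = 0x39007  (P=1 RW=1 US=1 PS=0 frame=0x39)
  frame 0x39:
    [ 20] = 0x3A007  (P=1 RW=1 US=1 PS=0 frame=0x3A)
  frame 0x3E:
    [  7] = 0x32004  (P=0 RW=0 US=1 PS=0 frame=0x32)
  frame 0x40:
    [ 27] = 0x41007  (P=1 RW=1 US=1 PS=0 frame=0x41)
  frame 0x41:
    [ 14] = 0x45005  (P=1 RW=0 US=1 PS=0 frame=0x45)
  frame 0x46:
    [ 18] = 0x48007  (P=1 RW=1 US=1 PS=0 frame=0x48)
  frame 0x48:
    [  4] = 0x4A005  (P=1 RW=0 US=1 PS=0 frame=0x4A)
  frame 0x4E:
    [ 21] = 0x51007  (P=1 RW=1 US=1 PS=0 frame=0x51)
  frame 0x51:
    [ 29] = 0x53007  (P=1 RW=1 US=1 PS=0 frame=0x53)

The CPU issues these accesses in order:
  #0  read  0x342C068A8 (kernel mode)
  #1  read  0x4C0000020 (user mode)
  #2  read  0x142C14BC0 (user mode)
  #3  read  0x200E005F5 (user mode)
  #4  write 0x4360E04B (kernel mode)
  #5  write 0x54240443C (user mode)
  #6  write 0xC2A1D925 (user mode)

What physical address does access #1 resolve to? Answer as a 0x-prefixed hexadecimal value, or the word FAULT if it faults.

Trace:
#0 VA=0x342C068A8 (r,kernel):
  L0: frame=0x2F idx=13 entry=0x31007 [P=1 RW=1 US=1 PS=0]
  L1: frame=0x31 idx=22 entry=0x34007 [P=1 RW=1 US=1 PS=0]
  L2: frame=0x34 idx=6 entry=0x37007 [P=1 RW=1 US=1 PS=0]
  ⇒ phys 0x378A8  [3 reads]
#1 VA=0x4C0000020 (r,user):
  L0: frame=0x2F idx=19 entry=0x62004 [P=0 RW=0 US=1 PS=0]
  ⇒ fault: PAGE_NOT_PRESENT  — 1 lookups
#2 VA=0x142C14BC0 (r,user):
  L0: frame=0x2F idx=5 entry=0x38007 [P=1 RW=1 US=1 PS=0]
  L1: frame=0x38 idx=22 entry=0x39007 [P=1 RW=1 US=1 PS=0]
  L2: frame=0x39 idx=20 entry=0x3A007 [P=1 RW=1 US=1 PS=0]
  ⇒ phys 0x3ABC0  [3 reads]
#3 VA=0x200E005F5 (r,user):
  L0: frame=0x2F idx=8 entry=0x3E007 [P=1 RW=1 US=1 PS=0]
  L1: frame=0x3E idx=7 entry=0x32004 [P=0 RW=0 US=1 PS=0]
  ⇒ fault: PAGE_NOT_PRESENT  — 2 lookups
#4 VA=0x4360E04B (w,kernel):
  L0: frame=0x2F idx=1 entry=0x40007 [P=1 RW=1 US=1 PS=0]
  L1: frame=0x40 idx=27 entry=0x41007 [P=1 RW=1 US=1 PS=0]
  L2: frame=0x41 idx=14 entry=0x45005 [P=1 RW=0 US=1 PS=0]
  ⇒ fault: PROTECTION_VIOLATION  — 3 lookups
#5 VA=0x54240443C (w,user):
  L0: frame=0x2F idx=21 entry=0x46007 [P=1 RW=1 US=1 PS=0]
  L1: frame=0x46 idx=18 entry=0x48007 [P=1 RW=1 US=1 PS=0]
  L2: frame=0x48 idx=4 entry=0x4A005 [P=1 RW=0 US=1 PS=0]
  ⇒ fault: PROTECTION_VIOLATION  — 3 lookups
#6 VA=0xC2A1D925 (w,user):
  L0: frame=0x2F idx=3 entry=0x4E007 [P=1 RW=1 US=1 PS=0]
  L1: frame=0x4E idx=21 entry=0x51007 [P=1 RW=1 US=1 PS=0]
  L2: frame=0x51 idx=29 entry=0x53007 [P=1 RW=1 US=1 PS=0]
  ⇒ phys 0x53925  [3 reads]

Access #1 PA: FAULT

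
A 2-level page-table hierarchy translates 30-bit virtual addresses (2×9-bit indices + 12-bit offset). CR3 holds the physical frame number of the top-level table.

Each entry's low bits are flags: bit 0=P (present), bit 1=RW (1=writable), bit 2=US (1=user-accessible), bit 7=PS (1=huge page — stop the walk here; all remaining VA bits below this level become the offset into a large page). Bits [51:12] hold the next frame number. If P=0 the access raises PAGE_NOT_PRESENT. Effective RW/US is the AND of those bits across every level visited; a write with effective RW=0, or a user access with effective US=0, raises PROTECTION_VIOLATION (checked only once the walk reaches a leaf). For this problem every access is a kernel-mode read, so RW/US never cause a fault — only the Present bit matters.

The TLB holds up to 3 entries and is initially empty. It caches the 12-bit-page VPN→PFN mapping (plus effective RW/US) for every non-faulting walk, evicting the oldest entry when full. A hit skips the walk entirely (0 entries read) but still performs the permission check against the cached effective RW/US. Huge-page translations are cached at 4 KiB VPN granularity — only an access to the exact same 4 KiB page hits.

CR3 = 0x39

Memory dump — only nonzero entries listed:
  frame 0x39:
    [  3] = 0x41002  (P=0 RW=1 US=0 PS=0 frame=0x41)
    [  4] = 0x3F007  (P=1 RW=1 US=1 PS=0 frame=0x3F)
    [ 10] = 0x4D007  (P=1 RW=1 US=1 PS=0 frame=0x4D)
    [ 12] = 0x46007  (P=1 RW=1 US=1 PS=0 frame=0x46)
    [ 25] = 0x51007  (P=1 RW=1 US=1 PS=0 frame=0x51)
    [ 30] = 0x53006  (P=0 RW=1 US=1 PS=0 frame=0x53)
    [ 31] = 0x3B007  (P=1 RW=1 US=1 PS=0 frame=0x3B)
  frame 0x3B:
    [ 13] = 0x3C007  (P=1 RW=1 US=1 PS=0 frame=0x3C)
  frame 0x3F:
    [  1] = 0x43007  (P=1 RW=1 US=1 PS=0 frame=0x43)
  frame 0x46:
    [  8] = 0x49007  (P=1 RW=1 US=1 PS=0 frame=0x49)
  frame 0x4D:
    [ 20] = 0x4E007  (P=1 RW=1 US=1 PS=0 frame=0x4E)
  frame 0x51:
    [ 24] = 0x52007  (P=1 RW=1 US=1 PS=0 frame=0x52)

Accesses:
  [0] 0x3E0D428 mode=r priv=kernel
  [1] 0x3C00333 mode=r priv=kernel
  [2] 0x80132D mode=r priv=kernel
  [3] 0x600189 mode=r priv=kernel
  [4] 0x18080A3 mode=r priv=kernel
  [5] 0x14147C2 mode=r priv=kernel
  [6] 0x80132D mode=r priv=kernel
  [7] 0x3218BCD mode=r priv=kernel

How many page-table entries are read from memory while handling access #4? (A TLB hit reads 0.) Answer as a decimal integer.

Per-access translation:
#0 VA=0x3E0D428 (r,kernel):
  L0 @0x39[31] → 0x3B007  P=1,RW=1,US=1,PS=0
  L1 @0x3B[13] → 0x3C007  P=1,RW=1,US=1,PS=0
  → PA=0x3C428  (2 entries read)
#1 VA=0x3C00333 (r,kernel):
  L0 @0x39[30] → 0x53006  P=0,RW=1,US=1,PS=0
  → PAGE_NOT_PRESENT  (1 entries read)
#2 VA=0x80132D (r,kernel):
  L0 @0x39[4] → 0x3F007  P=1,RW=1,US=1,PS=0
  L1 @0x3F[1] → 0x43007  P=1,RW=1,US=1,PS=0
  → PA=0x4332D  (2 entries read)
#3 VA=0x600189 (r,kernel):
  L0 @0x39[3] → 0x41002  P=0,RW=1,US=0,PS=0
  → PAGE_NOT_PRESENT  (1 entries read)
#4 VA=0x18080A3 (r,kernel):
  L0 @0x39[12] → 0x46007  P=1,RW=1,US=1,PS=0
  L1 @0x46[8] → 0x49007  P=1,RW=1,US=1,PS=0
  → PA=0x490A3  (2 entries read)
#5 VA=0x14147C2 (r,kernel):
  L0 @0x39[10] → 0x4D007  P=1,RW=1,US=1,PS=0
  L1 @0x4D[20] → 0x4E007  P=1,RW=1,US=1,PS=0
  → PA=0x4E7C2  (2 entries read)
#6 VA=0x80132D (r,kernel):
  TLB hit vpn=0x801 → PA=0x4332D
#7 VA=0x3218BCD (r,kernel):
  L0 @0x39[25] → 0x51007  P=1,RW=1,US=1,PS=0
  L1 @0x51[24] → 0x52007  P=1,RW=1,US=1,PS=0
  → PA=0x52BCD  (2 entries read)

Entries read for #4: 2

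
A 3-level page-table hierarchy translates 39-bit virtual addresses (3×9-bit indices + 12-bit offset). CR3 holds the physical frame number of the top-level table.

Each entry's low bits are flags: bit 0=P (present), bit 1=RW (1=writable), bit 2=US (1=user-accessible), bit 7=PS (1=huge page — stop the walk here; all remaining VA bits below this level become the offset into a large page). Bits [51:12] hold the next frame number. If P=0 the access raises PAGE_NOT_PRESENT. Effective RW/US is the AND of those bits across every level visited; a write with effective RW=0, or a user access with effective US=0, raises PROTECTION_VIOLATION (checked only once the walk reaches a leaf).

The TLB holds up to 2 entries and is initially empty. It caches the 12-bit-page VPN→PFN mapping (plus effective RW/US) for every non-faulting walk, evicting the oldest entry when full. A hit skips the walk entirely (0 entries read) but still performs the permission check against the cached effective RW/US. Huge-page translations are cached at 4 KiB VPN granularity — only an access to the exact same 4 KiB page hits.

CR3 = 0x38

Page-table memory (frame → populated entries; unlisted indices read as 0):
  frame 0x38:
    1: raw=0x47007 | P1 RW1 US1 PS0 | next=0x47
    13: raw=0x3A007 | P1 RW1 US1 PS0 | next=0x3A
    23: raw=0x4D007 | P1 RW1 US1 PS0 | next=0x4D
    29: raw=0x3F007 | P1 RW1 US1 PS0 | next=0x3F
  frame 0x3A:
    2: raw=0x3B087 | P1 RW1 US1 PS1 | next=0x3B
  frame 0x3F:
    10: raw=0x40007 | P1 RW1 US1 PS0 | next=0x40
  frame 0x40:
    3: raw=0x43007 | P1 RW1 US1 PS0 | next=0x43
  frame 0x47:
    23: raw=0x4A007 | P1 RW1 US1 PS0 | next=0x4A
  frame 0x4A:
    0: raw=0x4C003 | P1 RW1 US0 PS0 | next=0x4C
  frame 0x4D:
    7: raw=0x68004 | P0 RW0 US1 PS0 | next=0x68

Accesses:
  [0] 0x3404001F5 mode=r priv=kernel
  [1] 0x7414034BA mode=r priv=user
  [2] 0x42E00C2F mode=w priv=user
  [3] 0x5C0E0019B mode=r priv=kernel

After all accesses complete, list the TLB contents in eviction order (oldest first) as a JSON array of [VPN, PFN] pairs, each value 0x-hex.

Per-access translation:
#0 VA=0x3404001F5 (r,kernel):
  L0: frame=0x38 idx=13 entry=0x3A007 [P=1 RW=1 US=1 PS=0]
  L1: frame=0x3A idx=2 entry=0x3B087 [P=1 RW=1 US=1 PS=1]
  ✓ 0x3B1F5 (huge @L1)  — 2 lookups
#1 VA=0x7414034BA (r,user):
  L0: frame=0x38 idx=29 entry=0x3F007 [P=1 RW=1 US=1 PS=0]
  L1: frame=0x3F idx=10 entry=0x40007 [P=1 RW=1 US=1 PS=0]
  L2: frame=0x40 idx=3 entry=0x43007 [P=1 RW=1 US=1 PS=0]
  ✓ 0x434BA  — 3 lookups
#2 VA=0x42E00C2F (w,user):
  L0: frame=0x38 idx=1 entry=0x47007 [P=1 RW=1 US=1 PS=0]
  L1: frame=0x47 idx=23 entry=0x4A007 [P=1 RW=1 US=1 PS=0]
  L2: frame=0x4A idx=0 entry=0x4C003 [P=1 RW=1 US=0 PS=0]
  ⇒ fault: PROTECTION_VIOLATION  — 3 lookups
#3 VA=0x5C0E0019B (r,kernel):
  L0: frame=0x38 idx=23 entry=0x4D007 [P=1 RW=1 US=1 PS=0]
  L1: frame=0x4D idx=7 entry=0x68004 [P=0 RW=0 US=1 PS=0]
  ⇒ fault: PAGE_NOT_PRESENT  — 2 lookups

TLB: [["0x340400", "0x3B"], ["0x741403", "0x43"]]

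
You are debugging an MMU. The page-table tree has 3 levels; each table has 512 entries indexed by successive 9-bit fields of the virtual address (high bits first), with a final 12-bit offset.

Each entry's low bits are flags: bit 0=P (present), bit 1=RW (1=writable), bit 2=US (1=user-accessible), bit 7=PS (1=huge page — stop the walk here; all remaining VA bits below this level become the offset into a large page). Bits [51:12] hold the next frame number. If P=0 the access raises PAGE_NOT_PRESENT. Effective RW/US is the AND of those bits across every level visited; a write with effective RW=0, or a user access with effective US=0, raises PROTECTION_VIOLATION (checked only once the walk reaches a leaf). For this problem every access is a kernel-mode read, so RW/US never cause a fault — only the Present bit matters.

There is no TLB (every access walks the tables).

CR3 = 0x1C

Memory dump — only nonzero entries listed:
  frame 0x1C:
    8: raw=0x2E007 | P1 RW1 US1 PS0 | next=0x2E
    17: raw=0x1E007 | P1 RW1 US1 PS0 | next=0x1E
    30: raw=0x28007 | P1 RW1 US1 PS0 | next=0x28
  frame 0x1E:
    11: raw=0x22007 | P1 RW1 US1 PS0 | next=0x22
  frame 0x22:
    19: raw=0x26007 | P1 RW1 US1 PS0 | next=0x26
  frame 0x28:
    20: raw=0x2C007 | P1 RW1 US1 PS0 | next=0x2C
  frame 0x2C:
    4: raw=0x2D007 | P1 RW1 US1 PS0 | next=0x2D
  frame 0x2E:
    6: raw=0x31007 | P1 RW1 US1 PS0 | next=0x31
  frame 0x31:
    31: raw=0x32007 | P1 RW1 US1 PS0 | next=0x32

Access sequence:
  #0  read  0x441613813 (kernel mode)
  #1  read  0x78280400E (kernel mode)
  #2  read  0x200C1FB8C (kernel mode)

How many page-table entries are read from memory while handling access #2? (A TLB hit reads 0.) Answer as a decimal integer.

Per-access translation:
#0 VA=0x441613813 (r,kernel):
  [0] read 0x1C idx=17: raw=0x1E007 flags P=1 W=1 U=1 S=0
  [1] read 0x1E idx=11: raw=0x22007 flags P=1 W=1 U=1 S=0
  [2] read 0x22 idx=19: raw=0x26007 flags P=1 W=1 U=1 S=0
  ✓ 0x26813  — 3 lookups
#1 VA=0x78280400E (r,kernel):
  [0] read 0x1C idx=30: raw=0x28007 flags P=1 W=1 U=1 S=0
  [1] read 0x28 idx=20: raw=0x2C007 flags P=1 W=1 U=1 S=0
  [2] read 0x2C idx=4: raw=0x2D007 flags P=1 W=1 U=1 S=0
  ✓ 0x2D00E  — 3 lookups
#2 VA=0x200C1FB8C (r,kernel):
  [0] read 0x1C idx=8: raw=0x2E007 flags P=1 W=1 U=1 S=0
  [1] read 0x2E idx=6: raw=0x31007 flags P=1 W=1 U=1 S=0
  [2] read 0x31 idx=31: raw=0x32007 flags P=1 W=1 U=1 S=0
  ✓ 0x32B8C  — 3 lookups

Entries read for #2: 3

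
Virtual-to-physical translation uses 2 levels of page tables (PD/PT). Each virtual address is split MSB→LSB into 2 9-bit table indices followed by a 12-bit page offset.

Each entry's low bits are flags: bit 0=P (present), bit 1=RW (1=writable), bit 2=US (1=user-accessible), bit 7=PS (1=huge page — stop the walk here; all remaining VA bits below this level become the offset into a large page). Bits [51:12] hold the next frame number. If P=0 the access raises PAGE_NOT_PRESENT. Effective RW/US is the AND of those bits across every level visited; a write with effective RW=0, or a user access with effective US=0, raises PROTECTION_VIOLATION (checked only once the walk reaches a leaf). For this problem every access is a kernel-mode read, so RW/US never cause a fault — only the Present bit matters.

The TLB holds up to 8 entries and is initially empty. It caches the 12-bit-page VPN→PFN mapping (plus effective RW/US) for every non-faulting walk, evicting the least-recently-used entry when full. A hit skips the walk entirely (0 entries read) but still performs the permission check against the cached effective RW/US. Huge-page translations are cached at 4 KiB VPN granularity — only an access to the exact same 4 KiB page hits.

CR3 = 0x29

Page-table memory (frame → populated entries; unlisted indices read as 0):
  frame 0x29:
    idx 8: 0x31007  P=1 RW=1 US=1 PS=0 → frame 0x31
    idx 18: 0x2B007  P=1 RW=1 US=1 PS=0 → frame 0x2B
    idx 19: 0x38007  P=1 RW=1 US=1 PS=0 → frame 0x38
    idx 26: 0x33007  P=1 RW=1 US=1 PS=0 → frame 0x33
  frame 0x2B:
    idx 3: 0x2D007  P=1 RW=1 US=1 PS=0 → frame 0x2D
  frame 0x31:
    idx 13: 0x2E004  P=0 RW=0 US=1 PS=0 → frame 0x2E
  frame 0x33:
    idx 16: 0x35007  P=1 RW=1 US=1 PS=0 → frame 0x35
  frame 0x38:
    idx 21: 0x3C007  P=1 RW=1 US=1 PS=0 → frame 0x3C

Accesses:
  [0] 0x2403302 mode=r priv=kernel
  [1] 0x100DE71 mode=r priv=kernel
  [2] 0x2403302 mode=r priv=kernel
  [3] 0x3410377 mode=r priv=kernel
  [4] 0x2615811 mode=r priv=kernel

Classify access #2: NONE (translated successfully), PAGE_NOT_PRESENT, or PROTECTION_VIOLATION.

Walk each access:
#0 VA=0x2403302 (r,kernel):
  [0] read 0x29 idx=18: raw=0x2B007 flags P=1 W=1 U=1 S=0
  [1] read 0x2B idx=3: raw=0x2D007 flags P=1 W=1 U=1 S=0
  ✓ 0x2D302  — 2 lookups
#1 VA=0x100DE71 (r,kernel):
  [0] read 0x29 idx=8: raw=0x31007 flags P=1 W=1 U=1 S=0
  [1] read 0x31 idx=13: raw=0x2E004 flags P=0 W=0 U=1 S=0
  ✗ PAGE_NOT_PRESENT  [2 reads]
#2 VA=0x2403302 (r,kernel):
  TLB hit vpn=0x2403 → PA=0x2D302
#3 VA=0x3410377 (r,kernel):
  [0] read 0x29 idx=26: raw=0x33007 flags P=1 W=1 U=1 S=0
  [1] read 0x33 idx=16: raw=0x35007 flags P=1 W=1 U=1 S=0
  ✓ 0x35377  — 2 lookups
#4 VA=0x2615811 (r,kernel):
  [0] read 0x29 idx=19: raw=0x38007 flags P=1 W=1 U=1 S=0
  [1] read 0x38 idx=21: raw=0x3C007 flags P=1 W=1 U=1 S=0
  ✓ 0x3C811  — 2 lookups

Access #2 fault: NONE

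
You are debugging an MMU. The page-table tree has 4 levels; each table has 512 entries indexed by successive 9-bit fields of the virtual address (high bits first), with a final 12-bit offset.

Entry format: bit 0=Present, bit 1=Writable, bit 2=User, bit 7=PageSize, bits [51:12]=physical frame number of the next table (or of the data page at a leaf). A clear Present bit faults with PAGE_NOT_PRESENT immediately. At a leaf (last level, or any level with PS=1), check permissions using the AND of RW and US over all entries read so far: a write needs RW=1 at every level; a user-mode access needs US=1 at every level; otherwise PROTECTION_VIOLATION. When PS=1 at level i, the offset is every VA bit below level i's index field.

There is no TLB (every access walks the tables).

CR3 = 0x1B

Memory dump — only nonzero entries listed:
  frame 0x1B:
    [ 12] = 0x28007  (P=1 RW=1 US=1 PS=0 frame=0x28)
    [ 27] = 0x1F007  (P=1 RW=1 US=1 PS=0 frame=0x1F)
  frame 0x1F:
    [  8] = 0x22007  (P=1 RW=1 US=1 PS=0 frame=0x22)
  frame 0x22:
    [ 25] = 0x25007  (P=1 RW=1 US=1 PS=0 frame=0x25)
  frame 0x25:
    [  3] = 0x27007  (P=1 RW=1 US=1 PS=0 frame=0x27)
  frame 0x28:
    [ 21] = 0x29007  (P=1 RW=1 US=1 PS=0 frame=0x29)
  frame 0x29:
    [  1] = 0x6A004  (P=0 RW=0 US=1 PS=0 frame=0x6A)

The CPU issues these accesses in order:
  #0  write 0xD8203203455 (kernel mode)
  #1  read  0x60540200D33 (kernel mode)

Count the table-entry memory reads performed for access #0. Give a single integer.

Walk each access:
#0 VA=0xD8203203455 (w,kernel):
  L0: frame=0x1B idx=27 entry=0x1F007 [P=1 RW=1 US=1 PS=0]
  L1: frame=0x1F idx=8 entry=0x22007 [P=1 RW=1 US=1 PS=0]
  L2: frame=0x22 idx=25 entry=0x25007 [P=1 RW=1 US=1 PS=0]
  L3: frame=0x25 idx=3 entry=0x27007 [P=1 RW=1 US=1 PS=0]
  ⇒ phys 0x27455  [4 reads]
#1 VA=0x60540200D33 (r,kernel):
  L0: frame=0x1B idx=12 entry=0x28007 [P=1 RW=1 US=1 PS=0]
  L1: frame=0x28 idx=21 entry=0x29007 [P=1 RW=1 US=1 PS=0]
  L2: frame=0x29 idx=1 entry=0x6A004 [P=0 RW=0 US=1 PS=0]
  ✗ PAGE_NOT_PRESENT  [3 reads]

Entries read for #0: 4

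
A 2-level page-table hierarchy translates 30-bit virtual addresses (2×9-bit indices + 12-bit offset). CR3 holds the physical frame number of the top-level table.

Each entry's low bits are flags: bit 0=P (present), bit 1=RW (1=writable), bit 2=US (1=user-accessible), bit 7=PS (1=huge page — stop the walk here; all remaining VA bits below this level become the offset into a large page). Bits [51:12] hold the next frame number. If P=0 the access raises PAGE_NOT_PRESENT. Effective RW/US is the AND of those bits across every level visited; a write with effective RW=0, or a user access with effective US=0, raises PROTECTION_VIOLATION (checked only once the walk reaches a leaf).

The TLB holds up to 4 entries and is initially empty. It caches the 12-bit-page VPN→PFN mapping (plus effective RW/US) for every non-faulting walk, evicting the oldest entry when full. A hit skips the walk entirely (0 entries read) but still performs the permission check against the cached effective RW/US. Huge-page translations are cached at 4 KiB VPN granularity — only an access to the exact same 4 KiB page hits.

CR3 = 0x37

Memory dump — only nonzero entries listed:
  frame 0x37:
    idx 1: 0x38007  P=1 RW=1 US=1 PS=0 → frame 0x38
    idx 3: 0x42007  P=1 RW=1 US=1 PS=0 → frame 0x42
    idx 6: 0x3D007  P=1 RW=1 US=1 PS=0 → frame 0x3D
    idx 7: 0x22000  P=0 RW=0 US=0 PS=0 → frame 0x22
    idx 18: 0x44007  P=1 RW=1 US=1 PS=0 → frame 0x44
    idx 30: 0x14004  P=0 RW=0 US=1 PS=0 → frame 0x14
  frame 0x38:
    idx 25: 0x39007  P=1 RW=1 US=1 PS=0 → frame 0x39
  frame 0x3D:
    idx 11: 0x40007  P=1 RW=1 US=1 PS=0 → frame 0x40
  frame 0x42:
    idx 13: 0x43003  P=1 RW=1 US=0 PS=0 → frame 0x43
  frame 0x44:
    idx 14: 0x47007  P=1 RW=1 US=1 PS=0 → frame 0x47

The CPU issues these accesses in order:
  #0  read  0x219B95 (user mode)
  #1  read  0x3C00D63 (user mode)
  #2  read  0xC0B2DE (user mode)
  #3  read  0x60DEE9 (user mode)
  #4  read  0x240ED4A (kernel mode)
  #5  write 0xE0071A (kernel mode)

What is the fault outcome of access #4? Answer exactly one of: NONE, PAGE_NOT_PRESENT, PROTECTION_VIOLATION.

Per-access translation:
#0 VA=0x219B95 (r,user):
  L0 @0x37[1] → 0x38007  P=1,RW=1,US=1,PS=0
  L1 @0x38[25] → 0x39007  P=1,RW=1,US=1,PS=0
  ✓ 0x39B95  — 2 lookups
#1 VA=0x3C00D63 (r,user):
  L0 @0x37[30] → 0x14004  P=0,RW=0,US=1,PS=0
  ✗ PAGE_NOT_PRESENT  [1 reads]
#2 VA=0xC0B2DE (r,user):
  L0 @0x37[6] → 0x3D007  P=1,RW=1,US=1,PS=0
  L1 @0x3D[11] → 0x40007  P=1,RW=1,US=1,PS=0
  ✓ 0x402DE  — 2 lookups
#3 VA=0x60DEE9 (r,user):
  L0 @0x37[3] → 0x42007  P=1,RW=1,US=1,PS=0
  L1 @0x42[13] → 0x43003  P=1,RW=1,US=0,PS=0
  ✗ PROTECTION_VIOLATION  [2 reads]
#4 VA=0x240ED4A (r,kernel):
  L0 @0x37[18] → 0x44007  P=1,RW=1,US=1,PS=0
  L1 @0x44[14] → 0x47007  P=1,RW=1,US=1,PS=0
  ✓ 0x47D4A  — 2 lookups
#5 VA=0xE0071A (w,kernel):
  L0 @0x37[7] → 0x22000  P=0,RW=0,US=0,PS=0
  ✗ PAGE_NOT_PRESENT  [1 reads]

Access #4 fault: NONE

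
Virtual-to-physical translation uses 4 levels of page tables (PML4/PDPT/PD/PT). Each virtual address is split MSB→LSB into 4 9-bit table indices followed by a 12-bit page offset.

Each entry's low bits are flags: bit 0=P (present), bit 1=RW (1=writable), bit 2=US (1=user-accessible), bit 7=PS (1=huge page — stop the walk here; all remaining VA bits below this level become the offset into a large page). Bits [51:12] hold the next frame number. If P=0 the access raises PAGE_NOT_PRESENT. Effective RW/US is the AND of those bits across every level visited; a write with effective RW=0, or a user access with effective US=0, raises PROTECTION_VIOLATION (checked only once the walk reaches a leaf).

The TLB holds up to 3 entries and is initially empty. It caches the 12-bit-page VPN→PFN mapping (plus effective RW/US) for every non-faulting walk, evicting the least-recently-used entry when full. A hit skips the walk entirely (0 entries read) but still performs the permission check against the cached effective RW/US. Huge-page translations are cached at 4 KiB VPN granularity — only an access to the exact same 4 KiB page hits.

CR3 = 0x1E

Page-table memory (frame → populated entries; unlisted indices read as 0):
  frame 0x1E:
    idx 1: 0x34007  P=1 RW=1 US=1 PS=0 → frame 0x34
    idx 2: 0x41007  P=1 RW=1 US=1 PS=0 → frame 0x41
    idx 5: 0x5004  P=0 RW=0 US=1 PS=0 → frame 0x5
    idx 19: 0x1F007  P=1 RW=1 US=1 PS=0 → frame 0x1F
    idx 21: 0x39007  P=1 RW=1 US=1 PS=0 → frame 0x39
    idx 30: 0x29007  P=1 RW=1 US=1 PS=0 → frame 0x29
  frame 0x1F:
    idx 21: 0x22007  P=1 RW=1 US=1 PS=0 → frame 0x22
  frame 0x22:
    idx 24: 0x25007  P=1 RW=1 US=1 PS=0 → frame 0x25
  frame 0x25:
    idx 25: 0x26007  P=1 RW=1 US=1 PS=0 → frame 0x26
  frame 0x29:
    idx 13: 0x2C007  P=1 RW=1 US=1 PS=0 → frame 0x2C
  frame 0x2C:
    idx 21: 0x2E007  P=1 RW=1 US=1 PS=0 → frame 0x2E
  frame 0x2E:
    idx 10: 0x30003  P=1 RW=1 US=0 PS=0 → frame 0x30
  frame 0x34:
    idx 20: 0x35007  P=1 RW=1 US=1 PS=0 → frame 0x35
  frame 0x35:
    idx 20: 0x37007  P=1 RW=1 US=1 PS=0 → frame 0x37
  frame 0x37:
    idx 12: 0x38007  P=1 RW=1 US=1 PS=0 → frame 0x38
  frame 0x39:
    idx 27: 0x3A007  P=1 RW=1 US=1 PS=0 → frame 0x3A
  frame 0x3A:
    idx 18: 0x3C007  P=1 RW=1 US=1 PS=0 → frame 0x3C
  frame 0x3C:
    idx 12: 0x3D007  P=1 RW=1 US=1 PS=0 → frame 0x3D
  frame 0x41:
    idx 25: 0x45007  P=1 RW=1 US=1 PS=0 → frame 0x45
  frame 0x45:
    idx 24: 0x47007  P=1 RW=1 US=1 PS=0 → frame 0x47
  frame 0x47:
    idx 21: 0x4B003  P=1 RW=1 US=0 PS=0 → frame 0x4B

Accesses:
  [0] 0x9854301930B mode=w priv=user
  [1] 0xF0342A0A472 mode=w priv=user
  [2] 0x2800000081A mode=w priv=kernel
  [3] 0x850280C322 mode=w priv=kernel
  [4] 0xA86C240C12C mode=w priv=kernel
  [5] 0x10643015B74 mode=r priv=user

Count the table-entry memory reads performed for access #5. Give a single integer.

Per-access translation:
#0 VA=0x9854301930B (w,user):
  lvl0: tbl 0x1E, slot 19 ⇒ 0x1F007 (P1/RW1/US1/PS0)
  lvl1: tbl 0x1F, slot 21 ⇒ 0x22007 (P1/RW1/US1/PS0)
  lvl2: tbl 0x22, slot 24 ⇒ 0x25007 (P1/RW1/US1/PS0)
  lvl3: tbl 0x25, slot 25 ⇒ 0x26007 (P1/RW1/US1/PS0)
  → PA=0x2630B  (4 entries read)
#1 VA=0xF0342A0A472 (w,user):
  lvl0: tbl 0x1E, slot 30 ⇒ 0x29007 (P1/RW1/US1/PS0)
  lvl1: tbl 0x29, slot 13 ⇒ 0x2C007 (P1/RW1/US1/PS0)
  lvl2: tbl 0x2C, slot 21 ⇒ 0x2E007 (P1/RW1/US1/PS0)
  lvl3: tbl 0x2E, slot 10 ⇒ 0x30003 (P1/RW1/US0/PS0)
  ✗ PROTECTION_VIOLATION  [4 reads]
#2 VA=0x2800000081A (w,kernel):
  lvl0: tbl 0x1E, slot 5 ⇒ 0x5004 (P0/RW0/US1/PS0)
  ✗ PAGE_NOT_PRESENT  [1 reads]
#3 VA=0x850280C322 (w,kernel):
  lvl0: tbl 0x1E, slot 1 ⇒ 0x34007 (P1/RW1/US1/PS0)
  lvl1: tbl 0x34, slot 20 ⇒ 0x35007 (P1/RW1/US1/PS0)
  lvl2: tbl 0x35, slot 20 ⇒ 0x37007 (P1/RW1/US1/PS0)
  lvl3: tbl 0x37, slot 12 ⇒ 0x38007 (P1/RW1/US1/PS0)
  → PA=0x38322  (4 entries read)
#4 VA=0xA86C240C12C (w,kernel):
  lvl0: tbl 0x1E, slot 21 ⇒ 0x39007 (P1/RW1/US1/PS0)
  lvl1: tbl 0x39, slot 27 ⇒ 0x3A007 (P1/RW1/US1/PS0)
  lvl2: tbl 0x3A, slot 18 ⇒ 0x3C007 (P1/RW1/US1/PS0)
  lvl3: tbl 0x3C, slot 12 ⇒ 0x3D007 (P1/RW1/US1/PS0)
  → PA=0x3D12C  (4 entries read)
#5 VA=0x10643015B74 (r,user):
  lvl0: tbl 0x1E, slot 2 ⇒ 0x41007 (P1/RW1/US1/PS0)
  lvl1: tbl 0x41, slot 25 ⇒ 0x45007 (P1/RW1/US1/PS0)
  lvl2: tbl 0x45, slot 24 ⇒ 0x47007 (P1/RW1/US1/PS0)
  lvl3: tbl 0x47, slot 21 ⇒ 0x4B003 (P1/RW1/US0/PS0)
  ✗ PROTECTION_VIOLATION  [4 reads]

Entries read for #5: 4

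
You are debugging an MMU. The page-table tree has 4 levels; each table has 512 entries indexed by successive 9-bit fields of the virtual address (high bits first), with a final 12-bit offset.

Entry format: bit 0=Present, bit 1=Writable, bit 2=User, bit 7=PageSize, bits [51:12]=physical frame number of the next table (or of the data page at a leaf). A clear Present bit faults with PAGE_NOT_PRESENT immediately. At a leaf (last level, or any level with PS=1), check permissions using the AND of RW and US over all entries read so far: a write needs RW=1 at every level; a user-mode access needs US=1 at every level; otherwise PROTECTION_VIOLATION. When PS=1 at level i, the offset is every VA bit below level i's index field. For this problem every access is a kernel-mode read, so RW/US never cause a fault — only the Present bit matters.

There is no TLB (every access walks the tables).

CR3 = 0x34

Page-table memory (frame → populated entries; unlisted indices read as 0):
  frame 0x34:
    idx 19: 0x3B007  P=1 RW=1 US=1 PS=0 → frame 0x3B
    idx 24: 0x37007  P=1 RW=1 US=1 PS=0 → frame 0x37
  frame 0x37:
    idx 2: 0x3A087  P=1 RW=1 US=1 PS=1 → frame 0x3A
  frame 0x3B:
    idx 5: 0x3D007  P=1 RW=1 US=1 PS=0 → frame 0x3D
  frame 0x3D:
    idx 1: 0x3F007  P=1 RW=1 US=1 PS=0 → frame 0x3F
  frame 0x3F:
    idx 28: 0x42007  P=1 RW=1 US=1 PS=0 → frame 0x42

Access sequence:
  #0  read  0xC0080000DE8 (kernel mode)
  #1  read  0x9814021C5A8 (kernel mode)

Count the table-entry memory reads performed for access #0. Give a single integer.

Per-access translation:
#0 VA=0xC0080000DE8 (r,kernel):
  lvl0: tbl 0x34, slot 24 ⇒ 0x37007 (P1/RW1/US1/PS0)
  lvl1: tbl 0x37, slot 2 ⇒ 0x3A087 (P1/RW1/US1/PS1)
  ✓ 0x3ADE8 (huge @L1)  — 2 lookups
#1 VA=0x9814021C5A8 (r,kernel):
  lvl0: tbl 0x34, slot 19 ⇒ 0x3B007 (P1/RW1/US1/PS0)
  lvl1: tbl 0x3B, slot 5 ⇒ 0x3D007 (P1/RW1/US1/PS0)
  lvl2: tbl 0x3D, slot 1 ⇒ 0x3F007 (P1/RW1/US1/PS0)
  lvl3: tbl 0x3F, slot 28 ⇒ 0x42007 (P1/RW1/US1/PS0)
  ✓ 0x425A8  — 4 lookups

Entries read for #0: 2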